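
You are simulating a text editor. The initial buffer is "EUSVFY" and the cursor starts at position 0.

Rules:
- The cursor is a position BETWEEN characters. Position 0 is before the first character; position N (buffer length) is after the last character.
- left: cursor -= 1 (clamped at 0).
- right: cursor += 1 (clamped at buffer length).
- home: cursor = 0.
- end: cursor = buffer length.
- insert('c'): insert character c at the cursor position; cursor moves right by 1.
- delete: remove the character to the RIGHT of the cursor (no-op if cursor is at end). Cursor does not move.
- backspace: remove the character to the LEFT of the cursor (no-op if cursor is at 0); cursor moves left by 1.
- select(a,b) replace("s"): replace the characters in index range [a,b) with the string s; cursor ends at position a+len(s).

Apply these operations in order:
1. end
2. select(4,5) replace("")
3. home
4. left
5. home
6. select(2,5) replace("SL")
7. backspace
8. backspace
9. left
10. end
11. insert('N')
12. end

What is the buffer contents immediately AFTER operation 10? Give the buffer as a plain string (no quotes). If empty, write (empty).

Answer: EU

Derivation:
After op 1 (end): buf='EUSVFY' cursor=6
After op 2 (select(4,5) replace("")): buf='EUSVY' cursor=4
After op 3 (home): buf='EUSVY' cursor=0
After op 4 (left): buf='EUSVY' cursor=0
After op 5 (home): buf='EUSVY' cursor=0
After op 6 (select(2,5) replace("SL")): buf='EUSL' cursor=4
After op 7 (backspace): buf='EUS' cursor=3
After op 8 (backspace): buf='EU' cursor=2
After op 9 (left): buf='EU' cursor=1
After op 10 (end): buf='EU' cursor=2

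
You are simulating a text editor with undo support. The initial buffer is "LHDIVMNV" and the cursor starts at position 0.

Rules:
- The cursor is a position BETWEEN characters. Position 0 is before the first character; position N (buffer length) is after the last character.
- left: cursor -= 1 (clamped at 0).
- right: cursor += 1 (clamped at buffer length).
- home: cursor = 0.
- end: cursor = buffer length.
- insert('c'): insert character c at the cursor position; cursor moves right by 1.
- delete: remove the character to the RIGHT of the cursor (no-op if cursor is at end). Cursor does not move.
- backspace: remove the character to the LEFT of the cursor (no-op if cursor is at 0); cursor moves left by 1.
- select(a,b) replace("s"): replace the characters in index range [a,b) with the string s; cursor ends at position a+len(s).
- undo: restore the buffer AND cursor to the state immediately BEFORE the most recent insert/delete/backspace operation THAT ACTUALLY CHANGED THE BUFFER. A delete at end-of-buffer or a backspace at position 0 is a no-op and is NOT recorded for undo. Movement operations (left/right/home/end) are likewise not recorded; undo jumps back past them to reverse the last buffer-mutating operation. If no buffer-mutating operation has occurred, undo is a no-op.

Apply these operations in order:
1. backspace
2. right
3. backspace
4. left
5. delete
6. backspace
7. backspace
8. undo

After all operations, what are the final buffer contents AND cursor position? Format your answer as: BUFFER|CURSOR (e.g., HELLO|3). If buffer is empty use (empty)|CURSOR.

Answer: HDIVMNV|0

Derivation:
After op 1 (backspace): buf='LHDIVMNV' cursor=0
After op 2 (right): buf='LHDIVMNV' cursor=1
After op 3 (backspace): buf='HDIVMNV' cursor=0
After op 4 (left): buf='HDIVMNV' cursor=0
After op 5 (delete): buf='DIVMNV' cursor=0
After op 6 (backspace): buf='DIVMNV' cursor=0
After op 7 (backspace): buf='DIVMNV' cursor=0
After op 8 (undo): buf='HDIVMNV' cursor=0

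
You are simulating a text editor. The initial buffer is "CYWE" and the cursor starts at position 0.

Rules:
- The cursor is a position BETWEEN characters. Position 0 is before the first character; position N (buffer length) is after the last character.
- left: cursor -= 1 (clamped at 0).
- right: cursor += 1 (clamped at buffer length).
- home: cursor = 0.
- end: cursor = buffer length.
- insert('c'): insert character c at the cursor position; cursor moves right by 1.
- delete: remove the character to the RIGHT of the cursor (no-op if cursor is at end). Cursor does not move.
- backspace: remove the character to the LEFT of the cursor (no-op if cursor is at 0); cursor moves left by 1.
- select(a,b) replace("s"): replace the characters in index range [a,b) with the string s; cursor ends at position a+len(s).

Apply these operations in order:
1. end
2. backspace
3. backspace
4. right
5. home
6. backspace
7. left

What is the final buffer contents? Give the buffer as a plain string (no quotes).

Answer: CY

Derivation:
After op 1 (end): buf='CYWE' cursor=4
After op 2 (backspace): buf='CYW' cursor=3
After op 3 (backspace): buf='CY' cursor=2
After op 4 (right): buf='CY' cursor=2
After op 5 (home): buf='CY' cursor=0
After op 6 (backspace): buf='CY' cursor=0
After op 7 (left): buf='CY' cursor=0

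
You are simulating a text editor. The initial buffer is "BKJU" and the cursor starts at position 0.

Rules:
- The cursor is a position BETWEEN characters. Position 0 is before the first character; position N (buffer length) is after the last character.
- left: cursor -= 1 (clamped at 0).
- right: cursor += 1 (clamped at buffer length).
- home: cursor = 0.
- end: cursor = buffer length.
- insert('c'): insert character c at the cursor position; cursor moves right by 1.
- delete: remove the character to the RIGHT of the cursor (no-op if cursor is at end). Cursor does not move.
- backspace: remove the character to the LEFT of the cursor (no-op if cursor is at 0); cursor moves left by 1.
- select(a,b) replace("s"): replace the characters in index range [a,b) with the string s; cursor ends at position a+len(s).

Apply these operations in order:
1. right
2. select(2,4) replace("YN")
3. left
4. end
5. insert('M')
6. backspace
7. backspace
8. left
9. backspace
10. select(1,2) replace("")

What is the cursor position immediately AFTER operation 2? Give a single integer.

After op 1 (right): buf='BKJU' cursor=1
After op 2 (select(2,4) replace("YN")): buf='BKYN' cursor=4

Answer: 4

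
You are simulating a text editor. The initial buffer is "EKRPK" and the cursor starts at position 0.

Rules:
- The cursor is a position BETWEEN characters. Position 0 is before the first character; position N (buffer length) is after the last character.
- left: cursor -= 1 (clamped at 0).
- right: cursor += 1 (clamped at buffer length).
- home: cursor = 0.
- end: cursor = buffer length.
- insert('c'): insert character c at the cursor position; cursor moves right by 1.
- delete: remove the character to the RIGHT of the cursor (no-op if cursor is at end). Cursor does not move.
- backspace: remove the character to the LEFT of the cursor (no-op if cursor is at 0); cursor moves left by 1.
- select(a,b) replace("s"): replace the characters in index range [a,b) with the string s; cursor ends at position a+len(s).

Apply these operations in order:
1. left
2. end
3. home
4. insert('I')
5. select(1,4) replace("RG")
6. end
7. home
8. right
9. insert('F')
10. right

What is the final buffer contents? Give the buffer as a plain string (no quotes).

Answer: IFRGPK

Derivation:
After op 1 (left): buf='EKRPK' cursor=0
After op 2 (end): buf='EKRPK' cursor=5
After op 3 (home): buf='EKRPK' cursor=0
After op 4 (insert('I')): buf='IEKRPK' cursor=1
After op 5 (select(1,4) replace("RG")): buf='IRGPK' cursor=3
After op 6 (end): buf='IRGPK' cursor=5
After op 7 (home): buf='IRGPK' cursor=0
After op 8 (right): buf='IRGPK' cursor=1
After op 9 (insert('F')): buf='IFRGPK' cursor=2
After op 10 (right): buf='IFRGPK' cursor=3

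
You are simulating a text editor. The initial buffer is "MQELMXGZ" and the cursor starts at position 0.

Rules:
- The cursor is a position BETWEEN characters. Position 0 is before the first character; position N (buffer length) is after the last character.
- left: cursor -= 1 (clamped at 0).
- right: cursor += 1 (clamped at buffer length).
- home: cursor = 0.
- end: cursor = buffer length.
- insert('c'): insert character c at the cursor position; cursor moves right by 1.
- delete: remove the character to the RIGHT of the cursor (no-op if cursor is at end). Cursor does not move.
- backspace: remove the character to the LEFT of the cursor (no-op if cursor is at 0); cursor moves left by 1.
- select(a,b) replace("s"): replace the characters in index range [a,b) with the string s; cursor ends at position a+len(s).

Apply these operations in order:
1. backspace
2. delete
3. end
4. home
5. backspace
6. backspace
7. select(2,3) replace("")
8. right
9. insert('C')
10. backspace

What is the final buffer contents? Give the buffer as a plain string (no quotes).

After op 1 (backspace): buf='MQELMXGZ' cursor=0
After op 2 (delete): buf='QELMXGZ' cursor=0
After op 3 (end): buf='QELMXGZ' cursor=7
After op 4 (home): buf='QELMXGZ' cursor=0
After op 5 (backspace): buf='QELMXGZ' cursor=0
After op 6 (backspace): buf='QELMXGZ' cursor=0
After op 7 (select(2,3) replace("")): buf='QEMXGZ' cursor=2
After op 8 (right): buf='QEMXGZ' cursor=3
After op 9 (insert('C')): buf='QEMCXGZ' cursor=4
After op 10 (backspace): buf='QEMXGZ' cursor=3

Answer: QEMXGZ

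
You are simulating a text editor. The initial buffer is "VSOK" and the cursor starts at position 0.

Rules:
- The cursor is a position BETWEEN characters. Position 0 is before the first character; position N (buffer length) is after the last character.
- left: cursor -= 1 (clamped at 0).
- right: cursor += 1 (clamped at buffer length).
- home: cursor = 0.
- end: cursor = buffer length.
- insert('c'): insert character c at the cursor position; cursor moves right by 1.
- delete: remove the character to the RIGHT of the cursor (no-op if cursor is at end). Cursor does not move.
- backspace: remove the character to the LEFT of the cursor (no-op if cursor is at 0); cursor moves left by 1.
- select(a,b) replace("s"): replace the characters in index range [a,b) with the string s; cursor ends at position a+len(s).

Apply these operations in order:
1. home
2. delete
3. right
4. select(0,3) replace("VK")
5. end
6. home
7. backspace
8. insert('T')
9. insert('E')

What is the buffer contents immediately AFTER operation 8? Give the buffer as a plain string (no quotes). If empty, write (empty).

Answer: TVK

Derivation:
After op 1 (home): buf='VSOK' cursor=0
After op 2 (delete): buf='SOK' cursor=0
After op 3 (right): buf='SOK' cursor=1
After op 4 (select(0,3) replace("VK")): buf='VK' cursor=2
After op 5 (end): buf='VK' cursor=2
After op 6 (home): buf='VK' cursor=0
After op 7 (backspace): buf='VK' cursor=0
After op 8 (insert('T')): buf='TVK' cursor=1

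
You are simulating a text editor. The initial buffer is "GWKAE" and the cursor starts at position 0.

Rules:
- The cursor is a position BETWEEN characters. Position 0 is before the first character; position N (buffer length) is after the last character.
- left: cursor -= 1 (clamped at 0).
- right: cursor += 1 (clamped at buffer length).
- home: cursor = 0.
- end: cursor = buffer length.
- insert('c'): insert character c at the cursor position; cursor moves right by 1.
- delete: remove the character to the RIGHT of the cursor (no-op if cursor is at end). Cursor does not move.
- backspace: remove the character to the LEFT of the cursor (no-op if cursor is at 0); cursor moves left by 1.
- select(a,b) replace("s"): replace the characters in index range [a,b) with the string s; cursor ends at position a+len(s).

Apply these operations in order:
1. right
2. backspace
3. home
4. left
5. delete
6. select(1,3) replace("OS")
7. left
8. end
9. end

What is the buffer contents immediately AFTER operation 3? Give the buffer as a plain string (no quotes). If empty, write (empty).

After op 1 (right): buf='GWKAE' cursor=1
After op 2 (backspace): buf='WKAE' cursor=0
After op 3 (home): buf='WKAE' cursor=0

Answer: WKAE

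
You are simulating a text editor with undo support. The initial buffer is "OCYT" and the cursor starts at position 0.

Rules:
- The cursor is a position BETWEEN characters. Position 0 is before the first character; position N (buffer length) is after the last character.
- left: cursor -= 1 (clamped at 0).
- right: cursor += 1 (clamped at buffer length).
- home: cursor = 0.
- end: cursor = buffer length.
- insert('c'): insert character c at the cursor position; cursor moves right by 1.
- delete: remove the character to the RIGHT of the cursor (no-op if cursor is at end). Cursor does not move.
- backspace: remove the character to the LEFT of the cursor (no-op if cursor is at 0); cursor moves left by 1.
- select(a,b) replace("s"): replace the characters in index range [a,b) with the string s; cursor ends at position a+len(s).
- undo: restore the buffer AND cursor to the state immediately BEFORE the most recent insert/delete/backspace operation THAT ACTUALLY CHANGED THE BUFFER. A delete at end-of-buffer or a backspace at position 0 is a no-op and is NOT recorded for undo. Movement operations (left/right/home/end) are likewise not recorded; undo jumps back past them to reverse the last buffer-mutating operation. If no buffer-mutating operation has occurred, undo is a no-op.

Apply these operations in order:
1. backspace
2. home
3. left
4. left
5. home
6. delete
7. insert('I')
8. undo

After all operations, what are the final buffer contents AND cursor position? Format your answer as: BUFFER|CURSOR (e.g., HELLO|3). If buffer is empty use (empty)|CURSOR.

Answer: CYT|0

Derivation:
After op 1 (backspace): buf='OCYT' cursor=0
After op 2 (home): buf='OCYT' cursor=0
After op 3 (left): buf='OCYT' cursor=0
After op 4 (left): buf='OCYT' cursor=0
After op 5 (home): buf='OCYT' cursor=0
After op 6 (delete): buf='CYT' cursor=0
After op 7 (insert('I')): buf='ICYT' cursor=1
After op 8 (undo): buf='CYT' cursor=0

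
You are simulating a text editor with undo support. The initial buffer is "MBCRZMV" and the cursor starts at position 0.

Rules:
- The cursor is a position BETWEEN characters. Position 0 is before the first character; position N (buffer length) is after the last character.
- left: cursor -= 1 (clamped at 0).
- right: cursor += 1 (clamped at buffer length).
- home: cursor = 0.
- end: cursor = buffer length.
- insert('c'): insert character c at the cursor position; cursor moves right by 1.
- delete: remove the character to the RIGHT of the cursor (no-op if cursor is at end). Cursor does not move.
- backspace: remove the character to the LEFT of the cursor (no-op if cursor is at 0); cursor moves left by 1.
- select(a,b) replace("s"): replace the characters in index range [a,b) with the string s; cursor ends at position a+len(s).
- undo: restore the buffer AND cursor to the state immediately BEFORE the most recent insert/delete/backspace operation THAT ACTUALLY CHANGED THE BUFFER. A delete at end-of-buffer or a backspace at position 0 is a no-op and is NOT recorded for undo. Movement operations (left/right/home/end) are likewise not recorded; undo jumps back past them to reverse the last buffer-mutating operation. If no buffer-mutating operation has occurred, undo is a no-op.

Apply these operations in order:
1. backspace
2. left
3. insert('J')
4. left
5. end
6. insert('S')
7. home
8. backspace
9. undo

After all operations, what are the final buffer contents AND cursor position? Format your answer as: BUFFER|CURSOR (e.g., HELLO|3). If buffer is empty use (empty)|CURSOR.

After op 1 (backspace): buf='MBCRZMV' cursor=0
After op 2 (left): buf='MBCRZMV' cursor=0
After op 3 (insert('J')): buf='JMBCRZMV' cursor=1
After op 4 (left): buf='JMBCRZMV' cursor=0
After op 5 (end): buf='JMBCRZMV' cursor=8
After op 6 (insert('S')): buf='JMBCRZMVS' cursor=9
After op 7 (home): buf='JMBCRZMVS' cursor=0
After op 8 (backspace): buf='JMBCRZMVS' cursor=0
After op 9 (undo): buf='JMBCRZMV' cursor=8

Answer: JMBCRZMV|8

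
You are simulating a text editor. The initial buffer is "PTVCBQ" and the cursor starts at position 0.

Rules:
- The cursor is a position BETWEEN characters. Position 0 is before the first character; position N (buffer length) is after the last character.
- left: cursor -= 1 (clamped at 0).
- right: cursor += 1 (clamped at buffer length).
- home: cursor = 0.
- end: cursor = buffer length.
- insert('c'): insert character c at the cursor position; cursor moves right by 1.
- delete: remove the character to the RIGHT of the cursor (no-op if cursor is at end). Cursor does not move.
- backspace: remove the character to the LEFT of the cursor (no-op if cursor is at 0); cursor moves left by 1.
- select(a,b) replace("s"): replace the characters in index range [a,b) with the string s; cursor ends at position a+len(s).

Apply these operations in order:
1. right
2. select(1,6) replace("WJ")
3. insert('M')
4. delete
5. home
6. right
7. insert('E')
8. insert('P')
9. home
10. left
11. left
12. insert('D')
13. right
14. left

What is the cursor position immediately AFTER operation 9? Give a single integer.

Answer: 0

Derivation:
After op 1 (right): buf='PTVCBQ' cursor=1
After op 2 (select(1,6) replace("WJ")): buf='PWJ' cursor=3
After op 3 (insert('M')): buf='PWJM' cursor=4
After op 4 (delete): buf='PWJM' cursor=4
After op 5 (home): buf='PWJM' cursor=0
After op 6 (right): buf='PWJM' cursor=1
After op 7 (insert('E')): buf='PEWJM' cursor=2
After op 8 (insert('P')): buf='PEPWJM' cursor=3
After op 9 (home): buf='PEPWJM' cursor=0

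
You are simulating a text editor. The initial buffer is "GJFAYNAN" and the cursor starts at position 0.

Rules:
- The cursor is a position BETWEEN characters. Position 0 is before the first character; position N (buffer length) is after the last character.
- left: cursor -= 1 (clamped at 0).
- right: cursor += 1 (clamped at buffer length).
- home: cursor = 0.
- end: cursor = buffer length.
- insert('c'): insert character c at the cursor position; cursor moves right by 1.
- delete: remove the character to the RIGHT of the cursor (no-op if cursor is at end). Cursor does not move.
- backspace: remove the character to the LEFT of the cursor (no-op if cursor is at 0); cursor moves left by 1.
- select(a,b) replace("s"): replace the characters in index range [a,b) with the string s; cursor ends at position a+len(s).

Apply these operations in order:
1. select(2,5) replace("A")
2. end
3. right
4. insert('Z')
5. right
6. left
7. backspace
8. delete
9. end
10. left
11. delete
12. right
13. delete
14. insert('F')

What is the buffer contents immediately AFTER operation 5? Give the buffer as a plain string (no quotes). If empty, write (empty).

Answer: GJANANZ

Derivation:
After op 1 (select(2,5) replace("A")): buf='GJANAN' cursor=3
After op 2 (end): buf='GJANAN' cursor=6
After op 3 (right): buf='GJANAN' cursor=6
After op 4 (insert('Z')): buf='GJANANZ' cursor=7
After op 5 (right): buf='GJANANZ' cursor=7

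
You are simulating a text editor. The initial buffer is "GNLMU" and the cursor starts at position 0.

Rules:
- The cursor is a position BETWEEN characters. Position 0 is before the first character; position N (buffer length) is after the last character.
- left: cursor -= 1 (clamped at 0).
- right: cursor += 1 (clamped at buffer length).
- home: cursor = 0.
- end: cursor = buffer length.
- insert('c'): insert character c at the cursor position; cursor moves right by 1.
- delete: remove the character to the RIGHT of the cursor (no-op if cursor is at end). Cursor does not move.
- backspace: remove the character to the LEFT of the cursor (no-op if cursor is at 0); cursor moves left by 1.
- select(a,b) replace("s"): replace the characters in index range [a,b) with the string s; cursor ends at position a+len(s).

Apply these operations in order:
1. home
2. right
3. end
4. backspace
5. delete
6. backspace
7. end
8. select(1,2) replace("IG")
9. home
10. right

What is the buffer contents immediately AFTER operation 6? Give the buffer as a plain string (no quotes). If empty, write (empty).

After op 1 (home): buf='GNLMU' cursor=0
After op 2 (right): buf='GNLMU' cursor=1
After op 3 (end): buf='GNLMU' cursor=5
After op 4 (backspace): buf='GNLM' cursor=4
After op 5 (delete): buf='GNLM' cursor=4
After op 6 (backspace): buf='GNL' cursor=3

Answer: GNL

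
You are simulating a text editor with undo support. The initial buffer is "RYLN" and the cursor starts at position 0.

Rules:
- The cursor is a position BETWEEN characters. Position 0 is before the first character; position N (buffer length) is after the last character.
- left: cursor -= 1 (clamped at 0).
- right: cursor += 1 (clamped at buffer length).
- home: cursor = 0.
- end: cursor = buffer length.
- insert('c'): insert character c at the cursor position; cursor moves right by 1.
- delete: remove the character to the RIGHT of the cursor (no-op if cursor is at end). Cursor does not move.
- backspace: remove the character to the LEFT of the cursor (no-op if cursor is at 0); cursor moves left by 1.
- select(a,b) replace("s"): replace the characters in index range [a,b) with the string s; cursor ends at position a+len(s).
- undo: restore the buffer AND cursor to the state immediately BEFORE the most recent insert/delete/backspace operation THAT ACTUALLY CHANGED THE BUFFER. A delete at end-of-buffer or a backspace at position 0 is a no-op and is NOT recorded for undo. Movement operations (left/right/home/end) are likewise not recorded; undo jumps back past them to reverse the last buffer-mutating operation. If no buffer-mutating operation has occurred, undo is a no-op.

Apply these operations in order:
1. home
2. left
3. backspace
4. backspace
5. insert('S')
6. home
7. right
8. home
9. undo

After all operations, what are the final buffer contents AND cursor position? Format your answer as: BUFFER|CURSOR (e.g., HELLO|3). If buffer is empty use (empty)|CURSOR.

Answer: RYLN|0

Derivation:
After op 1 (home): buf='RYLN' cursor=0
After op 2 (left): buf='RYLN' cursor=0
After op 3 (backspace): buf='RYLN' cursor=0
After op 4 (backspace): buf='RYLN' cursor=0
After op 5 (insert('S')): buf='SRYLN' cursor=1
After op 6 (home): buf='SRYLN' cursor=0
After op 7 (right): buf='SRYLN' cursor=1
After op 8 (home): buf='SRYLN' cursor=0
After op 9 (undo): buf='RYLN' cursor=0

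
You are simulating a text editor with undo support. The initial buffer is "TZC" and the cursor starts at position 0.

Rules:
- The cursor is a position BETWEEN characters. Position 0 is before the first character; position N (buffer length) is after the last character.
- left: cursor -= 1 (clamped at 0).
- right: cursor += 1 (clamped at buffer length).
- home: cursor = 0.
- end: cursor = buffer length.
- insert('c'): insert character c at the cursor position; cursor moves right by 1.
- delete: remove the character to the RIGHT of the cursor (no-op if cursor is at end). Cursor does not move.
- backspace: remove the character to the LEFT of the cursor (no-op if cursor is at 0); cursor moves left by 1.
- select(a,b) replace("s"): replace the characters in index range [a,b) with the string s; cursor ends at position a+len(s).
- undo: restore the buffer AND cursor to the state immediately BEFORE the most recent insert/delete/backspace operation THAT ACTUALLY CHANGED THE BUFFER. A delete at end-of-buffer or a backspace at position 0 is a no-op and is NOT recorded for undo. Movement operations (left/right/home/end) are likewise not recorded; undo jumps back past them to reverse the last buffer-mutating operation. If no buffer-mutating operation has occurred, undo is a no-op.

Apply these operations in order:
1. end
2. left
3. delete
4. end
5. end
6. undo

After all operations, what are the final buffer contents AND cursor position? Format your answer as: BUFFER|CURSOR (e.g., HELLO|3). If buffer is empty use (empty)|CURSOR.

Answer: TZC|2

Derivation:
After op 1 (end): buf='TZC' cursor=3
After op 2 (left): buf='TZC' cursor=2
After op 3 (delete): buf='TZ' cursor=2
After op 4 (end): buf='TZ' cursor=2
After op 5 (end): buf='TZ' cursor=2
After op 6 (undo): buf='TZC' cursor=2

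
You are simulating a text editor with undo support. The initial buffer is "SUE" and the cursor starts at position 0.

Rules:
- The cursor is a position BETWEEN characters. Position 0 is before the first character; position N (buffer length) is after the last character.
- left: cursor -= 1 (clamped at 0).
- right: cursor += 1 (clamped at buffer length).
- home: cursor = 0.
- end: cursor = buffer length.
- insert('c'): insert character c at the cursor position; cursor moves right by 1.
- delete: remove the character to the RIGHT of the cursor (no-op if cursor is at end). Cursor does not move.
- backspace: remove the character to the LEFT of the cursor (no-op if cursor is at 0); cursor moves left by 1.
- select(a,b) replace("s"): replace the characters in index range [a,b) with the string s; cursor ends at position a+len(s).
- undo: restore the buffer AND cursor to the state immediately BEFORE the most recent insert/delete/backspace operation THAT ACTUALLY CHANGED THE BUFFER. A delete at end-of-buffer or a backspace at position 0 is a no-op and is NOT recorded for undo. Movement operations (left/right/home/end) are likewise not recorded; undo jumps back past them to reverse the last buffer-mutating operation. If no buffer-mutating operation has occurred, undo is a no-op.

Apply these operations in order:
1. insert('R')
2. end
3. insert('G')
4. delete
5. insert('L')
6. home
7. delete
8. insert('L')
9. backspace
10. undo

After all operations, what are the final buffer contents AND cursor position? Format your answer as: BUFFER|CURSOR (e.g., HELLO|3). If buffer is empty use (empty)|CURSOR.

After op 1 (insert('R')): buf='RSUE' cursor=1
After op 2 (end): buf='RSUE' cursor=4
After op 3 (insert('G')): buf='RSUEG' cursor=5
After op 4 (delete): buf='RSUEG' cursor=5
After op 5 (insert('L')): buf='RSUEGL' cursor=6
After op 6 (home): buf='RSUEGL' cursor=0
After op 7 (delete): buf='SUEGL' cursor=0
After op 8 (insert('L')): buf='LSUEGL' cursor=1
After op 9 (backspace): buf='SUEGL' cursor=0
After op 10 (undo): buf='LSUEGL' cursor=1

Answer: LSUEGL|1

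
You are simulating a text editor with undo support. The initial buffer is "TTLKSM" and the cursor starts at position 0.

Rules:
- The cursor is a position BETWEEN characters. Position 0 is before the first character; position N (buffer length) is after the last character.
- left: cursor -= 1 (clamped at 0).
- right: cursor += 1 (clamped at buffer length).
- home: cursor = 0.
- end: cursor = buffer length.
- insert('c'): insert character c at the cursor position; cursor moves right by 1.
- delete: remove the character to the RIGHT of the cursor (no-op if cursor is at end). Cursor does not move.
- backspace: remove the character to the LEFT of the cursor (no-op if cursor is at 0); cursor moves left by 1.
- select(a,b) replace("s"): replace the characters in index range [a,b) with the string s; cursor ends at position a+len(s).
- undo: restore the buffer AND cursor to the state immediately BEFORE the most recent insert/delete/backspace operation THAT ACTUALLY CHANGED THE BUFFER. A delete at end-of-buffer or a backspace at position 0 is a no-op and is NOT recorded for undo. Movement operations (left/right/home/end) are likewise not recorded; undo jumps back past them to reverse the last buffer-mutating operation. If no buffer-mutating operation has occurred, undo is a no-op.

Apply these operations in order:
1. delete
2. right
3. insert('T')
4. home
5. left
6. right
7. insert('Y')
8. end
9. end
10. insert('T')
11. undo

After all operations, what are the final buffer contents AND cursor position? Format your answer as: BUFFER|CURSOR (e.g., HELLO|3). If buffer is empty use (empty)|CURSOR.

Answer: TYTLKSM|7

Derivation:
After op 1 (delete): buf='TLKSM' cursor=0
After op 2 (right): buf='TLKSM' cursor=1
After op 3 (insert('T')): buf='TTLKSM' cursor=2
After op 4 (home): buf='TTLKSM' cursor=0
After op 5 (left): buf='TTLKSM' cursor=0
After op 6 (right): buf='TTLKSM' cursor=1
After op 7 (insert('Y')): buf='TYTLKSM' cursor=2
After op 8 (end): buf='TYTLKSM' cursor=7
After op 9 (end): buf='TYTLKSM' cursor=7
After op 10 (insert('T')): buf='TYTLKSMT' cursor=8
After op 11 (undo): buf='TYTLKSM' cursor=7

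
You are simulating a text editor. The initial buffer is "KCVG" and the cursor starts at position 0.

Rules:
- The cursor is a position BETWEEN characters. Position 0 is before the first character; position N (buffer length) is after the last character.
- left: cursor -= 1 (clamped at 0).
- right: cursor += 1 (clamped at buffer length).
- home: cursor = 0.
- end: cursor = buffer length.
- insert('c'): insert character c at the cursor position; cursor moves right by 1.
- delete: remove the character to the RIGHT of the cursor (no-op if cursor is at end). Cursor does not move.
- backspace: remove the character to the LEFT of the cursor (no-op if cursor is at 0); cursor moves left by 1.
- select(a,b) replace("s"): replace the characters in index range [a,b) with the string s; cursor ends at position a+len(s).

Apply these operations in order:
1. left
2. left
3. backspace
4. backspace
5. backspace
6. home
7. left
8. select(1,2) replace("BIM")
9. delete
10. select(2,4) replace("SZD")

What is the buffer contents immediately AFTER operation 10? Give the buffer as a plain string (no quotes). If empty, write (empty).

After op 1 (left): buf='KCVG' cursor=0
After op 2 (left): buf='KCVG' cursor=0
After op 3 (backspace): buf='KCVG' cursor=0
After op 4 (backspace): buf='KCVG' cursor=0
After op 5 (backspace): buf='KCVG' cursor=0
After op 6 (home): buf='KCVG' cursor=0
After op 7 (left): buf='KCVG' cursor=0
After op 8 (select(1,2) replace("BIM")): buf='KBIMVG' cursor=4
After op 9 (delete): buf='KBIMG' cursor=4
After op 10 (select(2,4) replace("SZD")): buf='KBSZDG' cursor=5

Answer: KBSZDG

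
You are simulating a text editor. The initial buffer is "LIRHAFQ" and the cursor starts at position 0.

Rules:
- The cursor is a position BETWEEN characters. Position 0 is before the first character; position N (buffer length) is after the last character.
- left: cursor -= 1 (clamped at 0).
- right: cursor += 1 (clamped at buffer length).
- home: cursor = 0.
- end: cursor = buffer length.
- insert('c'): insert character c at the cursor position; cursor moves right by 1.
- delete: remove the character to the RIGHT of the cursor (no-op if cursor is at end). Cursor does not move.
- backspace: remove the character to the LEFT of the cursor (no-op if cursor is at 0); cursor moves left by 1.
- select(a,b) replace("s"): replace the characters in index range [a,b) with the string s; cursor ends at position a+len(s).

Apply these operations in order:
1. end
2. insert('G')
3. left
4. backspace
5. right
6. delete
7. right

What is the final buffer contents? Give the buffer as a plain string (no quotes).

Answer: LIRHAFG

Derivation:
After op 1 (end): buf='LIRHAFQ' cursor=7
After op 2 (insert('G')): buf='LIRHAFQG' cursor=8
After op 3 (left): buf='LIRHAFQG' cursor=7
After op 4 (backspace): buf='LIRHAFG' cursor=6
After op 5 (right): buf='LIRHAFG' cursor=7
After op 6 (delete): buf='LIRHAFG' cursor=7
After op 7 (right): buf='LIRHAFG' cursor=7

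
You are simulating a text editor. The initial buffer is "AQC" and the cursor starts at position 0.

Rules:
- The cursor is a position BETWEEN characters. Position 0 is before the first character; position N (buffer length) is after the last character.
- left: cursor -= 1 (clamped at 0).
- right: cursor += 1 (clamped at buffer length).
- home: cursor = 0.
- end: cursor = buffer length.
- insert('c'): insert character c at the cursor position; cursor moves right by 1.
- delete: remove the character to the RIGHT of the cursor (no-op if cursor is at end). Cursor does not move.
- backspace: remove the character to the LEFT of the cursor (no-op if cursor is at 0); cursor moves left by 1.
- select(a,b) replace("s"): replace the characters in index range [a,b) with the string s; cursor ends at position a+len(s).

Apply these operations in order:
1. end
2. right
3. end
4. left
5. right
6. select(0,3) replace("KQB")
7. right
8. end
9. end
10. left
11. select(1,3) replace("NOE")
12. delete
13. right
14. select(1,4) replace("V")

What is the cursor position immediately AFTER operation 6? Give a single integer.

After op 1 (end): buf='AQC' cursor=3
After op 2 (right): buf='AQC' cursor=3
After op 3 (end): buf='AQC' cursor=3
After op 4 (left): buf='AQC' cursor=2
After op 5 (right): buf='AQC' cursor=3
After op 6 (select(0,3) replace("KQB")): buf='KQB' cursor=3

Answer: 3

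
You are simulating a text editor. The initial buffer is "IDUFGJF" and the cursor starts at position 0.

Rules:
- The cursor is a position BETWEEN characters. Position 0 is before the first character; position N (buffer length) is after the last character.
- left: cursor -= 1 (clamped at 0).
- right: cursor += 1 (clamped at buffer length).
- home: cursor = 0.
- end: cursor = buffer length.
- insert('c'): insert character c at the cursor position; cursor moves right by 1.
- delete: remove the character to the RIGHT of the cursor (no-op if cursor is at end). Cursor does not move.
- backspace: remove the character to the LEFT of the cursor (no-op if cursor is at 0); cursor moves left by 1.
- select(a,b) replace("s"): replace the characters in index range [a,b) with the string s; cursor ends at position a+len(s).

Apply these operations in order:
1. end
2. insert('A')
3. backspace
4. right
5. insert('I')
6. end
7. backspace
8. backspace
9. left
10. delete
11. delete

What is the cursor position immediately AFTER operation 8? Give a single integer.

Answer: 6

Derivation:
After op 1 (end): buf='IDUFGJF' cursor=7
After op 2 (insert('A')): buf='IDUFGJFA' cursor=8
After op 3 (backspace): buf='IDUFGJF' cursor=7
After op 4 (right): buf='IDUFGJF' cursor=7
After op 5 (insert('I')): buf='IDUFGJFI' cursor=8
After op 6 (end): buf='IDUFGJFI' cursor=8
After op 7 (backspace): buf='IDUFGJF' cursor=7
After op 8 (backspace): buf='IDUFGJ' cursor=6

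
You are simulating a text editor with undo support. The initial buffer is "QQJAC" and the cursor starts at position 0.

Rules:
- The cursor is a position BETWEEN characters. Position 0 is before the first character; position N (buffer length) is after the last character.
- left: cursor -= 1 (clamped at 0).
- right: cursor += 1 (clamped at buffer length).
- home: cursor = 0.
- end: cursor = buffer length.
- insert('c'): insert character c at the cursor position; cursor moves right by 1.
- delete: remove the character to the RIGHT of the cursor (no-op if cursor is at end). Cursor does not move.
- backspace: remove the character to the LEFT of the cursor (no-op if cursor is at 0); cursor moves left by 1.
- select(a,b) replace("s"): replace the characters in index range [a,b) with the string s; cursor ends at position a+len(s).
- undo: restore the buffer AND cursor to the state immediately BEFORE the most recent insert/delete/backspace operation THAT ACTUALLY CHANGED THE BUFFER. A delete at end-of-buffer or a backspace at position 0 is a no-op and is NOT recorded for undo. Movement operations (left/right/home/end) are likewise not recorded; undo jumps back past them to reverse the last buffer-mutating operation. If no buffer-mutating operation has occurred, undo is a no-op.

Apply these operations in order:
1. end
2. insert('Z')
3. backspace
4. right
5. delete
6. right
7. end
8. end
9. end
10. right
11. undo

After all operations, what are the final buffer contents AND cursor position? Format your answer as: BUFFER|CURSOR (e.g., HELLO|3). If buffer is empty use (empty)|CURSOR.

Answer: QQJACZ|6

Derivation:
After op 1 (end): buf='QQJAC' cursor=5
After op 2 (insert('Z')): buf='QQJACZ' cursor=6
After op 3 (backspace): buf='QQJAC' cursor=5
After op 4 (right): buf='QQJAC' cursor=5
After op 5 (delete): buf='QQJAC' cursor=5
After op 6 (right): buf='QQJAC' cursor=5
After op 7 (end): buf='QQJAC' cursor=5
After op 8 (end): buf='QQJAC' cursor=5
After op 9 (end): buf='QQJAC' cursor=5
After op 10 (right): buf='QQJAC' cursor=5
After op 11 (undo): buf='QQJACZ' cursor=6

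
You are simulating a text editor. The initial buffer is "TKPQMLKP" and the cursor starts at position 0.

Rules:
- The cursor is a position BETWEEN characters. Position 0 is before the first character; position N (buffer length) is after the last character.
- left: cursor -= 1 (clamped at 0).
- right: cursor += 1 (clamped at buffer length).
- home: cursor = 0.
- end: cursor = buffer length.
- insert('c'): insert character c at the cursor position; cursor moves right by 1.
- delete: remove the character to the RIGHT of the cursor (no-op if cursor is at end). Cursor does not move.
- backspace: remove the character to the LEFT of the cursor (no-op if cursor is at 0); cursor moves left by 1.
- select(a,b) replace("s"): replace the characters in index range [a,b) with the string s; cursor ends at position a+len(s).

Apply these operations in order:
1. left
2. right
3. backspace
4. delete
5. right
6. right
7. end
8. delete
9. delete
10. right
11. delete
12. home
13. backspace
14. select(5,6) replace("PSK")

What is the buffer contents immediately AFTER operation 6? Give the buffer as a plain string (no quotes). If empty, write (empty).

Answer: PQMLKP

Derivation:
After op 1 (left): buf='TKPQMLKP' cursor=0
After op 2 (right): buf='TKPQMLKP' cursor=1
After op 3 (backspace): buf='KPQMLKP' cursor=0
After op 4 (delete): buf='PQMLKP' cursor=0
After op 5 (right): buf='PQMLKP' cursor=1
After op 6 (right): buf='PQMLKP' cursor=2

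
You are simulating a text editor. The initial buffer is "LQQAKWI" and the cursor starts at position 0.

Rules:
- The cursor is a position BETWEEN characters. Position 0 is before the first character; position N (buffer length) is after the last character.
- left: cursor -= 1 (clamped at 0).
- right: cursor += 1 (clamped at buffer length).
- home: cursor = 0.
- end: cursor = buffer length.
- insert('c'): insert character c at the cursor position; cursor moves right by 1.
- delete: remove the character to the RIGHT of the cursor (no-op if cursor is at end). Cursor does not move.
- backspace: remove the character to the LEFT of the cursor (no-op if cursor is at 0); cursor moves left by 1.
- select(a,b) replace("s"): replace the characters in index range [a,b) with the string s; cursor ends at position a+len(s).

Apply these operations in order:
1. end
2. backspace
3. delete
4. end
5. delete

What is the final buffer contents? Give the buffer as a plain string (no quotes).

Answer: LQQAKW

Derivation:
After op 1 (end): buf='LQQAKWI' cursor=7
After op 2 (backspace): buf='LQQAKW' cursor=6
After op 3 (delete): buf='LQQAKW' cursor=6
After op 4 (end): buf='LQQAKW' cursor=6
After op 5 (delete): buf='LQQAKW' cursor=6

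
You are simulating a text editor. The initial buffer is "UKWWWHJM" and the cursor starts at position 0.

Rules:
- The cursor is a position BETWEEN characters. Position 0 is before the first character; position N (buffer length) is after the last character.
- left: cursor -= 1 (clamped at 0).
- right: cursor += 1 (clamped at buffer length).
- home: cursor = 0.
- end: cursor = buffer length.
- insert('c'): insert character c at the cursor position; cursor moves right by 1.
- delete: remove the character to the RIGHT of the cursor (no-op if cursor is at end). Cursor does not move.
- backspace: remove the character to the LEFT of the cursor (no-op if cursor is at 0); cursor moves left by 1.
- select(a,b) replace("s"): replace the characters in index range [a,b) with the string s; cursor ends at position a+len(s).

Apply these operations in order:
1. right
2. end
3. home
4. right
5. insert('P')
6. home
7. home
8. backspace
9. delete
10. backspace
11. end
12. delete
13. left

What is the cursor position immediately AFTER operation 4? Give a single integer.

Answer: 1

Derivation:
After op 1 (right): buf='UKWWWHJM' cursor=1
After op 2 (end): buf='UKWWWHJM' cursor=8
After op 3 (home): buf='UKWWWHJM' cursor=0
After op 4 (right): buf='UKWWWHJM' cursor=1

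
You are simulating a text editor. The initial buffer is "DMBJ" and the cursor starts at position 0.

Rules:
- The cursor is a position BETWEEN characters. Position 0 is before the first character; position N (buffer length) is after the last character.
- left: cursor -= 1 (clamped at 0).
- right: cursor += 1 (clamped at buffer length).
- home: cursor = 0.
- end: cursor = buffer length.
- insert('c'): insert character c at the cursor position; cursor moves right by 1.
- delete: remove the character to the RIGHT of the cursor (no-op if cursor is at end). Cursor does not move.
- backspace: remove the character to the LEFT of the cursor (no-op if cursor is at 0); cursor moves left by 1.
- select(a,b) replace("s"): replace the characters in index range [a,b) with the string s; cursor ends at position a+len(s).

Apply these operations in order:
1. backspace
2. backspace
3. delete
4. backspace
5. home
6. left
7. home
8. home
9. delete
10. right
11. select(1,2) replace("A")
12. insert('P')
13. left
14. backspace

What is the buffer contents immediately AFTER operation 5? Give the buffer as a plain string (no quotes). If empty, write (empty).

Answer: MBJ

Derivation:
After op 1 (backspace): buf='DMBJ' cursor=0
After op 2 (backspace): buf='DMBJ' cursor=0
After op 3 (delete): buf='MBJ' cursor=0
After op 4 (backspace): buf='MBJ' cursor=0
After op 5 (home): buf='MBJ' cursor=0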